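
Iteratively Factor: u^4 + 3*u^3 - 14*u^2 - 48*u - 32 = (u + 2)*(u^3 + u^2 - 16*u - 16) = (u + 1)*(u + 2)*(u^2 - 16) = (u - 4)*(u + 1)*(u + 2)*(u + 4)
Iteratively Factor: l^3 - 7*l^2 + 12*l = (l - 3)*(l^2 - 4*l) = l*(l - 3)*(l - 4)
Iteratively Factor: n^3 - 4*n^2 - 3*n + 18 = (n - 3)*(n^2 - n - 6) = (n - 3)^2*(n + 2)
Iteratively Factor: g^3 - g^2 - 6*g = (g)*(g^2 - g - 6) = g*(g - 3)*(g + 2)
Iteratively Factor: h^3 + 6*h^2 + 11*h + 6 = (h + 2)*(h^2 + 4*h + 3) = (h + 2)*(h + 3)*(h + 1)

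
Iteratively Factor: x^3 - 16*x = (x - 4)*(x^2 + 4*x) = x*(x - 4)*(x + 4)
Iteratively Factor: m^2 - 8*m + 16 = (m - 4)*(m - 4)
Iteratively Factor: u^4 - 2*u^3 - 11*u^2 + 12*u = (u - 4)*(u^3 + 2*u^2 - 3*u) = (u - 4)*(u + 3)*(u^2 - u) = u*(u - 4)*(u + 3)*(u - 1)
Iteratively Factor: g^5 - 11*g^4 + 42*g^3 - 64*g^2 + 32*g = (g - 1)*(g^4 - 10*g^3 + 32*g^2 - 32*g) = (g - 2)*(g - 1)*(g^3 - 8*g^2 + 16*g) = (g - 4)*(g - 2)*(g - 1)*(g^2 - 4*g) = (g - 4)^2*(g - 2)*(g - 1)*(g)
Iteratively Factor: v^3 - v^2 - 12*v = (v + 3)*(v^2 - 4*v) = v*(v + 3)*(v - 4)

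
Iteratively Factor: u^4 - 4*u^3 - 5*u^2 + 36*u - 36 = (u - 3)*(u^3 - u^2 - 8*u + 12) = (u - 3)*(u - 2)*(u^2 + u - 6) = (u - 3)*(u - 2)*(u + 3)*(u - 2)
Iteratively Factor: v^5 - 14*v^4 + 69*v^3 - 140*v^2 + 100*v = (v - 2)*(v^4 - 12*v^3 + 45*v^2 - 50*v) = (v - 5)*(v - 2)*(v^3 - 7*v^2 + 10*v) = v*(v - 5)*(v - 2)*(v^2 - 7*v + 10) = v*(v - 5)*(v - 2)^2*(v - 5)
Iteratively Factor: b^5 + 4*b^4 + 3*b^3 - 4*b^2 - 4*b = (b + 2)*(b^4 + 2*b^3 - b^2 - 2*b) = (b + 1)*(b + 2)*(b^3 + b^2 - 2*b) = (b + 1)*(b + 2)^2*(b^2 - b) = b*(b + 1)*(b + 2)^2*(b - 1)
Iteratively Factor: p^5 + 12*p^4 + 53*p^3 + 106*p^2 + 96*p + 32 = (p + 2)*(p^4 + 10*p^3 + 33*p^2 + 40*p + 16) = (p + 2)*(p + 4)*(p^3 + 6*p^2 + 9*p + 4) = (p + 1)*(p + 2)*(p + 4)*(p^2 + 5*p + 4) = (p + 1)*(p + 2)*(p + 4)^2*(p + 1)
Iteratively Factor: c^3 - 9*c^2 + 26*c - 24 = (c - 3)*(c^2 - 6*c + 8) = (c - 4)*(c - 3)*(c - 2)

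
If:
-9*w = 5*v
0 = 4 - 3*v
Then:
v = 4/3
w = -20/27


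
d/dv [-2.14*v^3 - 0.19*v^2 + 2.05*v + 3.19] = -6.42*v^2 - 0.38*v + 2.05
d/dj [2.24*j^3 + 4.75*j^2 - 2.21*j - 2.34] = 6.72*j^2 + 9.5*j - 2.21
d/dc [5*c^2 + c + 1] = 10*c + 1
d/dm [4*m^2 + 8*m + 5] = 8*m + 8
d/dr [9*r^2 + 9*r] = 18*r + 9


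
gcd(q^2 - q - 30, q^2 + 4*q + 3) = 1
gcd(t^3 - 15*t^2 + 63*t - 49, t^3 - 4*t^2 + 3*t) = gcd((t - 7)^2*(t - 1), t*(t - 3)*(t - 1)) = t - 1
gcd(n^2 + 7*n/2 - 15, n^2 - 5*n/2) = n - 5/2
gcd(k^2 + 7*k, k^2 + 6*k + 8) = 1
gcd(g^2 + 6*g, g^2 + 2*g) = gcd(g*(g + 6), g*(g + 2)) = g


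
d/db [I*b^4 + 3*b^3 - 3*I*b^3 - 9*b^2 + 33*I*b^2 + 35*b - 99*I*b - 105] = 4*I*b^3 + b^2*(9 - 9*I) + b*(-18 + 66*I) + 35 - 99*I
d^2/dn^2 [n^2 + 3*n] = 2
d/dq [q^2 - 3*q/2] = 2*q - 3/2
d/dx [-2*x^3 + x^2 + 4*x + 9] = -6*x^2 + 2*x + 4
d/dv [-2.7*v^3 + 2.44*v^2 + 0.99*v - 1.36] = -8.1*v^2 + 4.88*v + 0.99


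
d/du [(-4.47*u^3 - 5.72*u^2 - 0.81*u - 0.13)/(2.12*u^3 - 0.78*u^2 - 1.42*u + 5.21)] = (15.613*u^4 + 16.1292*u^3 - 61.5487*u^2 - 59.8052*u - 4.4047)/(4.4944*u^6 - 3.3072*u^5 - 5.4124*u^4 + 24.3056*u^3 - 6.1112*u^2 - 14.7964*u + 27.1441)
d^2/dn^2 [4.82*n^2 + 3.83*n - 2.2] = 9.64000000000000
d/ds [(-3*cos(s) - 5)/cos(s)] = -5*sin(s)/cos(s)^2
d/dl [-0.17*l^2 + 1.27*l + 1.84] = 1.27 - 0.34*l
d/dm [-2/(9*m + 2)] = 18/(9*m + 2)^2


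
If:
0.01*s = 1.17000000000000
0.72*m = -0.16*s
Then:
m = -26.00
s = 117.00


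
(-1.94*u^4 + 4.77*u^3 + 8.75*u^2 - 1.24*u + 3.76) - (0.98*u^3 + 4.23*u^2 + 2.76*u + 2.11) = -1.94*u^4 + 3.79*u^3 + 4.52*u^2 - 4.0*u + 1.65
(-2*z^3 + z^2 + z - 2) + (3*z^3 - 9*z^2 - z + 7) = z^3 - 8*z^2 + 5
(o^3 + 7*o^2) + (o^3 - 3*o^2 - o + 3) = 2*o^3 + 4*o^2 - o + 3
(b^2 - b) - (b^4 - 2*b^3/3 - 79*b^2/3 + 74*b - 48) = -b^4 + 2*b^3/3 + 82*b^2/3 - 75*b + 48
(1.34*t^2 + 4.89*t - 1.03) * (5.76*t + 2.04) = 7.7184*t^3 + 30.9*t^2 + 4.0428*t - 2.1012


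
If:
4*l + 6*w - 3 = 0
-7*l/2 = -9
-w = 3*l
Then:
No Solution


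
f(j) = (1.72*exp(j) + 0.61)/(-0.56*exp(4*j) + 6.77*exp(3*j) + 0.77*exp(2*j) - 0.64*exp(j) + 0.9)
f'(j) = (1.72*exp(j) + 0.61)*(2.24*exp(4*j) - 20.31*exp(3*j) - 1.54*exp(2*j) + 0.64*exp(j))/(-0.56*exp(4*j) + 6.77*exp(3*j) + 0.77*exp(2*j) - 0.64*exp(j) + 0.9)^2 + 1.72*exp(j)/(-0.56*exp(4*j) + 6.77*exp(3*j) + 0.77*exp(2*j) - 0.64*exp(j) + 0.9)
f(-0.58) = 0.82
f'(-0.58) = -0.98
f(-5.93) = 0.68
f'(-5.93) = 0.01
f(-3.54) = 0.75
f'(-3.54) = 0.07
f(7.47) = -0.00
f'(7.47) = 0.00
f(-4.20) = 0.71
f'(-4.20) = 0.04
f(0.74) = 0.08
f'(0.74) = -0.15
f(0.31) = 0.18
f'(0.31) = -0.34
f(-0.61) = 0.85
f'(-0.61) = -0.97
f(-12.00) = 0.68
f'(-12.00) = 0.00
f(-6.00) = 0.68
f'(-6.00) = 0.01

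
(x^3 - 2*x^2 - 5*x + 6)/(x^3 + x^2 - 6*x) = (x^3 - 2*x^2 - 5*x + 6)/(x*(x^2 + x - 6))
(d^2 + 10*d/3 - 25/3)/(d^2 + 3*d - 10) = (d - 5/3)/(d - 2)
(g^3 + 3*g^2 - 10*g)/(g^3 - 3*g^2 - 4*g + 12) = g*(g + 5)/(g^2 - g - 6)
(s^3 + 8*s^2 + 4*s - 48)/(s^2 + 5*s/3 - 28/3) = 3*(s^2 + 4*s - 12)/(3*s - 7)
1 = 1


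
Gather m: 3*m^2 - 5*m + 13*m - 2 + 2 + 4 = 3*m^2 + 8*m + 4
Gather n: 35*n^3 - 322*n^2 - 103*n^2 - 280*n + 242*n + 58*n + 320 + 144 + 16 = 35*n^3 - 425*n^2 + 20*n + 480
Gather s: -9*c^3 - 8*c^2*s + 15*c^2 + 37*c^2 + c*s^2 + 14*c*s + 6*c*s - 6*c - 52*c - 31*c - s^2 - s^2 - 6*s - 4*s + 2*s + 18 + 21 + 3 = -9*c^3 + 52*c^2 - 89*c + s^2*(c - 2) + s*(-8*c^2 + 20*c - 8) + 42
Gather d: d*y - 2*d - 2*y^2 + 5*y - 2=d*(y - 2) - 2*y^2 + 5*y - 2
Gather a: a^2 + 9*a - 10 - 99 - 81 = a^2 + 9*a - 190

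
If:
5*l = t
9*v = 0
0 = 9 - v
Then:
No Solution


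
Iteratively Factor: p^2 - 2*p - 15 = (p - 5)*(p + 3)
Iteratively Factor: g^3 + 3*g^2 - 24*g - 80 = (g + 4)*(g^2 - g - 20) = (g + 4)^2*(g - 5)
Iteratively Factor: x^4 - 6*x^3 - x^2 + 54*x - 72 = (x - 2)*(x^3 - 4*x^2 - 9*x + 36) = (x - 3)*(x - 2)*(x^2 - x - 12) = (x - 4)*(x - 3)*(x - 2)*(x + 3)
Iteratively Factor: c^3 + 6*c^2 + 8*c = (c)*(c^2 + 6*c + 8) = c*(c + 2)*(c + 4)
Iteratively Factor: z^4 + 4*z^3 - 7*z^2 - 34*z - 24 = (z - 3)*(z^3 + 7*z^2 + 14*z + 8) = (z - 3)*(z + 4)*(z^2 + 3*z + 2) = (z - 3)*(z + 1)*(z + 4)*(z + 2)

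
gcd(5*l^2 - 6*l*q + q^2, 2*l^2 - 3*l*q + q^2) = -l + q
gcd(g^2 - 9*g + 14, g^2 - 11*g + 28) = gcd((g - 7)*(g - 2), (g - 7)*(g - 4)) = g - 7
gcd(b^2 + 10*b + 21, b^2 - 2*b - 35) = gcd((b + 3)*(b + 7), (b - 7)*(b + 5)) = 1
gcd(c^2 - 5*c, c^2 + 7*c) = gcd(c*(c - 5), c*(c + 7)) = c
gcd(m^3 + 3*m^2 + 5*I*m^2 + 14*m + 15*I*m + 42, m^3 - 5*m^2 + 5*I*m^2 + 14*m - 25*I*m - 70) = m^2 + 5*I*m + 14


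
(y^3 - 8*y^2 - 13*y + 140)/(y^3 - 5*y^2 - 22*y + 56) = (y - 5)/(y - 2)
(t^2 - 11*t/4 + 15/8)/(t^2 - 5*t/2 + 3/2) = (t - 5/4)/(t - 1)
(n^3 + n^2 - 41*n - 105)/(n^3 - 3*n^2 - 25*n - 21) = (n + 5)/(n + 1)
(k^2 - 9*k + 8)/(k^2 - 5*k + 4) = (k - 8)/(k - 4)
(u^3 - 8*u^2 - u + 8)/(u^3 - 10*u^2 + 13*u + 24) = (u - 1)/(u - 3)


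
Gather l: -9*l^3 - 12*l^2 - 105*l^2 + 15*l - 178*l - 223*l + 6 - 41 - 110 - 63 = -9*l^3 - 117*l^2 - 386*l - 208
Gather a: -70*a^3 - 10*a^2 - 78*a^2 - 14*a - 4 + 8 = -70*a^3 - 88*a^2 - 14*a + 4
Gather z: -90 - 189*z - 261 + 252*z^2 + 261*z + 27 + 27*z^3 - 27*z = 27*z^3 + 252*z^2 + 45*z - 324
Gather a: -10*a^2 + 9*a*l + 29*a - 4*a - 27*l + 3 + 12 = -10*a^2 + a*(9*l + 25) - 27*l + 15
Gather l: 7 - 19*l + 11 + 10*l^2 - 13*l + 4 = 10*l^2 - 32*l + 22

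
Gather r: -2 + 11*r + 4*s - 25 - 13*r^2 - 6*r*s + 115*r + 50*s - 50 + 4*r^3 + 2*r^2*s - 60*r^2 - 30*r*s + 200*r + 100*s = 4*r^3 + r^2*(2*s - 73) + r*(326 - 36*s) + 154*s - 77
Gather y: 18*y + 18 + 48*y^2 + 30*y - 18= 48*y^2 + 48*y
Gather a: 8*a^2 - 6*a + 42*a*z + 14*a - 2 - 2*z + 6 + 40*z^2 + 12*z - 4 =8*a^2 + a*(42*z + 8) + 40*z^2 + 10*z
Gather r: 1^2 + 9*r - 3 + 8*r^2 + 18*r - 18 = 8*r^2 + 27*r - 20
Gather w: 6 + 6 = 12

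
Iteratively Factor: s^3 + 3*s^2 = (s + 3)*(s^2) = s*(s + 3)*(s)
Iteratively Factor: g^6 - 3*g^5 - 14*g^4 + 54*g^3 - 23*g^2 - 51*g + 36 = (g + 4)*(g^5 - 7*g^4 + 14*g^3 - 2*g^2 - 15*g + 9) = (g + 1)*(g + 4)*(g^4 - 8*g^3 + 22*g^2 - 24*g + 9) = (g - 1)*(g + 1)*(g + 4)*(g^3 - 7*g^2 + 15*g - 9) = (g - 3)*(g - 1)*(g + 1)*(g + 4)*(g^2 - 4*g + 3) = (g - 3)*(g - 1)^2*(g + 1)*(g + 4)*(g - 3)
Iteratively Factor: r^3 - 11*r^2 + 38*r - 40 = (r - 2)*(r^2 - 9*r + 20) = (r - 5)*(r - 2)*(r - 4)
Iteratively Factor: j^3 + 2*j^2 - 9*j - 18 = (j + 3)*(j^2 - j - 6) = (j + 2)*(j + 3)*(j - 3)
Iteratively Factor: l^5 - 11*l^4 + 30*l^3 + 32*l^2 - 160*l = (l - 4)*(l^4 - 7*l^3 + 2*l^2 + 40*l) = (l - 5)*(l - 4)*(l^3 - 2*l^2 - 8*l) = (l - 5)*(l - 4)^2*(l^2 + 2*l) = l*(l - 5)*(l - 4)^2*(l + 2)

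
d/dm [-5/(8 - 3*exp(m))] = -15*exp(m)/(3*exp(m) - 8)^2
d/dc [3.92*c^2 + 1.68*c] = 7.84*c + 1.68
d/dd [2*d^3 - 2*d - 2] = 6*d^2 - 2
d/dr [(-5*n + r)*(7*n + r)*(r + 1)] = -35*n^2 + 4*n*r + 2*n + 3*r^2 + 2*r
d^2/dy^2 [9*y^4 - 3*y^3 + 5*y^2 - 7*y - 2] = 108*y^2 - 18*y + 10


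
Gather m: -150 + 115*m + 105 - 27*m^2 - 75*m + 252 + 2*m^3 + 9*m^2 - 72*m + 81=2*m^3 - 18*m^2 - 32*m + 288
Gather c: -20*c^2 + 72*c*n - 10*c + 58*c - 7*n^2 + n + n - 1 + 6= -20*c^2 + c*(72*n + 48) - 7*n^2 + 2*n + 5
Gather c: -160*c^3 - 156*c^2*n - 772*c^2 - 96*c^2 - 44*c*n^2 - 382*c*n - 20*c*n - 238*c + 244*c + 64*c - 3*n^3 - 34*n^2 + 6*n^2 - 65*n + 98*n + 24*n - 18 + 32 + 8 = -160*c^3 + c^2*(-156*n - 868) + c*(-44*n^2 - 402*n + 70) - 3*n^3 - 28*n^2 + 57*n + 22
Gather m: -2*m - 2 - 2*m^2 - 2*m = -2*m^2 - 4*m - 2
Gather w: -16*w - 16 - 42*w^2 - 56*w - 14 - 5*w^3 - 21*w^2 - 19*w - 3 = -5*w^3 - 63*w^2 - 91*w - 33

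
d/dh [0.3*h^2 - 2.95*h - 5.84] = 0.6*h - 2.95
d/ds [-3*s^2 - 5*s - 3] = -6*s - 5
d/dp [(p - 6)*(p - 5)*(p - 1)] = 3*p^2 - 24*p + 41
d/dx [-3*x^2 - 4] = -6*x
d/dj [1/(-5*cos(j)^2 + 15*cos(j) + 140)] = (3 - 2*cos(j))*sin(j)/(5*(sin(j)^2 + 3*cos(j) + 27)^2)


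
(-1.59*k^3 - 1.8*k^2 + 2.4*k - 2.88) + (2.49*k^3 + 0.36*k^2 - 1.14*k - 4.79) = 0.9*k^3 - 1.44*k^2 + 1.26*k - 7.67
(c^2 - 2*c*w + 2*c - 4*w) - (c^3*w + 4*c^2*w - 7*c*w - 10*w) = -c^3*w - 4*c^2*w + c^2 + 5*c*w + 2*c + 6*w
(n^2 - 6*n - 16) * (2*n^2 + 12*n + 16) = 2*n^4 - 88*n^2 - 288*n - 256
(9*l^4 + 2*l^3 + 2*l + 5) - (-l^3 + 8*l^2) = 9*l^4 + 3*l^3 - 8*l^2 + 2*l + 5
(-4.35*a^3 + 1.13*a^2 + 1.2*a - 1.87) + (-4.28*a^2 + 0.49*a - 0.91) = -4.35*a^3 - 3.15*a^2 + 1.69*a - 2.78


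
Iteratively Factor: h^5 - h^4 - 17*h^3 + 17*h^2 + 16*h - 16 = (h + 1)*(h^4 - 2*h^3 - 15*h^2 + 32*h - 16) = (h - 1)*(h + 1)*(h^3 - h^2 - 16*h + 16) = (h - 1)*(h + 1)*(h + 4)*(h^2 - 5*h + 4) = (h - 4)*(h - 1)*(h + 1)*(h + 4)*(h - 1)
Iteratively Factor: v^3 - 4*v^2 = (v)*(v^2 - 4*v) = v^2*(v - 4)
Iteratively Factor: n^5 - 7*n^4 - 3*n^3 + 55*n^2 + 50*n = (n + 2)*(n^4 - 9*n^3 + 15*n^2 + 25*n) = (n + 1)*(n + 2)*(n^3 - 10*n^2 + 25*n) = n*(n + 1)*(n + 2)*(n^2 - 10*n + 25) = n*(n - 5)*(n + 1)*(n + 2)*(n - 5)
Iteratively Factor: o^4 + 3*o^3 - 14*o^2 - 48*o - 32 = (o + 2)*(o^3 + o^2 - 16*o - 16) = (o + 2)*(o + 4)*(o^2 - 3*o - 4) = (o - 4)*(o + 2)*(o + 4)*(o + 1)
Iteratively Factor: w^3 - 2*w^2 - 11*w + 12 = (w - 4)*(w^2 + 2*w - 3) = (w - 4)*(w - 1)*(w + 3)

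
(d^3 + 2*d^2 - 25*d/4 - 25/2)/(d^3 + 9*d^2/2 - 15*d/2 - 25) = (d + 5/2)/(d + 5)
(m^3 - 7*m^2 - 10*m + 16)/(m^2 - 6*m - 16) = m - 1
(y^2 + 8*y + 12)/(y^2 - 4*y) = (y^2 + 8*y + 12)/(y*(y - 4))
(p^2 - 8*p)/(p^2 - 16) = p*(p - 8)/(p^2 - 16)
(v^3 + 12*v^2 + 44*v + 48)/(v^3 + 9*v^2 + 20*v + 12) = (v + 4)/(v + 1)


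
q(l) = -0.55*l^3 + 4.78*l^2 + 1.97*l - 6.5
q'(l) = -1.65*l^2 + 9.56*l + 1.97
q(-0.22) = -6.70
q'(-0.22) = -0.21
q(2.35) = 17.39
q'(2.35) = 15.32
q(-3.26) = 56.93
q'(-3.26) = -46.73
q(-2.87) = 40.22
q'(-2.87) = -39.06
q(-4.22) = 111.64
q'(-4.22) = -67.76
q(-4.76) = 151.74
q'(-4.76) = -80.92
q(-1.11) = -2.05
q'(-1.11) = -10.67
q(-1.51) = 3.32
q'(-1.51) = -16.23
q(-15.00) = 2895.70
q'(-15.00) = -512.68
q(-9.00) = 763.90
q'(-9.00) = -217.72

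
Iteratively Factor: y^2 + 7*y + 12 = (y + 4)*(y + 3)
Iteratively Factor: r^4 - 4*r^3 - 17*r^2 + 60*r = (r - 5)*(r^3 + r^2 - 12*r) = r*(r - 5)*(r^2 + r - 12) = r*(r - 5)*(r + 4)*(r - 3)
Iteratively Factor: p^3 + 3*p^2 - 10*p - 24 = (p + 4)*(p^2 - p - 6) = (p - 3)*(p + 4)*(p + 2)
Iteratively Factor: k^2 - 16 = (k + 4)*(k - 4)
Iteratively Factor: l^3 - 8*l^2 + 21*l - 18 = (l - 2)*(l^2 - 6*l + 9) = (l - 3)*(l - 2)*(l - 3)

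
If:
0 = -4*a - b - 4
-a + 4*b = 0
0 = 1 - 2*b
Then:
No Solution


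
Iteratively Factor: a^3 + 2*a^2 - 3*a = (a - 1)*(a^2 + 3*a) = (a - 1)*(a + 3)*(a)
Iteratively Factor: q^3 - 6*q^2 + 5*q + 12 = (q + 1)*(q^2 - 7*q + 12) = (q - 3)*(q + 1)*(q - 4)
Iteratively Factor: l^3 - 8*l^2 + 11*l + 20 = (l + 1)*(l^2 - 9*l + 20) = (l - 4)*(l + 1)*(l - 5)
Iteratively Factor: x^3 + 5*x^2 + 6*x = (x + 2)*(x^2 + 3*x) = x*(x + 2)*(x + 3)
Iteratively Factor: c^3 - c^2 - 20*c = (c - 5)*(c^2 + 4*c) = (c - 5)*(c + 4)*(c)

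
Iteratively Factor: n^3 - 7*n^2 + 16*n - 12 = (n - 2)*(n^2 - 5*n + 6) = (n - 2)^2*(n - 3)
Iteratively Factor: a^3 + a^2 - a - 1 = (a + 1)*(a^2 - 1) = (a + 1)^2*(a - 1)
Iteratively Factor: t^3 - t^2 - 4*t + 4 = (t - 2)*(t^2 + t - 2) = (t - 2)*(t + 2)*(t - 1)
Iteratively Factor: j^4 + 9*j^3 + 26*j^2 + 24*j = (j + 4)*(j^3 + 5*j^2 + 6*j) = j*(j + 4)*(j^2 + 5*j + 6) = j*(j + 3)*(j + 4)*(j + 2)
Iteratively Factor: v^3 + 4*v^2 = (v + 4)*(v^2) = v*(v + 4)*(v)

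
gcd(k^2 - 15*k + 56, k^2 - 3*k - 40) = k - 8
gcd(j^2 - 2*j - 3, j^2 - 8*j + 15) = j - 3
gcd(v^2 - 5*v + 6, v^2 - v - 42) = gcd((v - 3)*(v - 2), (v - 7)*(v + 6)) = 1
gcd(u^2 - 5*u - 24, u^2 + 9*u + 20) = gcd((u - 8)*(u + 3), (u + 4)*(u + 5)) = 1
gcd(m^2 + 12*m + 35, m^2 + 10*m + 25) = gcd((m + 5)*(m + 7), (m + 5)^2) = m + 5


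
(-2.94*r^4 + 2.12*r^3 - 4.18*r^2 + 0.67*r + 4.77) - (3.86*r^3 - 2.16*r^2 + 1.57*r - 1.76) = -2.94*r^4 - 1.74*r^3 - 2.02*r^2 - 0.9*r + 6.53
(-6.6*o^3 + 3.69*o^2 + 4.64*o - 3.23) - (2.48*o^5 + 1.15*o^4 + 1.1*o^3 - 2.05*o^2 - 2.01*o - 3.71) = -2.48*o^5 - 1.15*o^4 - 7.7*o^3 + 5.74*o^2 + 6.65*o + 0.48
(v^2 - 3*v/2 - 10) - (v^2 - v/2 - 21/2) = 1/2 - v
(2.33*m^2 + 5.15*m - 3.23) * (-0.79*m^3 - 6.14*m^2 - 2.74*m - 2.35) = -1.8407*m^5 - 18.3747*m^4 - 35.4535*m^3 + 0.245699999999998*m^2 - 3.2523*m + 7.5905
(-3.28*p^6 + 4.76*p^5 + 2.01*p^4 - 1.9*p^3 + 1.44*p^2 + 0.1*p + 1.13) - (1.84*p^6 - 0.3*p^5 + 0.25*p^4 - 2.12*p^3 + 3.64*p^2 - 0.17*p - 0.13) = -5.12*p^6 + 5.06*p^5 + 1.76*p^4 + 0.22*p^3 - 2.2*p^2 + 0.27*p + 1.26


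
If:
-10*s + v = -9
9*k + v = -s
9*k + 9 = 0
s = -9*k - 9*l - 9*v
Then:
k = -1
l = -72/11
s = 18/11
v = 81/11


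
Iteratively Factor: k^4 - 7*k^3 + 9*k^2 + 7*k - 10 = (k - 5)*(k^3 - 2*k^2 - k + 2) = (k - 5)*(k + 1)*(k^2 - 3*k + 2) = (k - 5)*(k - 1)*(k + 1)*(k - 2)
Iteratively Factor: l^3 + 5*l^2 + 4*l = (l + 4)*(l^2 + l) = (l + 1)*(l + 4)*(l)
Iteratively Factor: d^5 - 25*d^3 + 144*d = (d - 3)*(d^4 + 3*d^3 - 16*d^2 - 48*d) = (d - 4)*(d - 3)*(d^3 + 7*d^2 + 12*d) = d*(d - 4)*(d - 3)*(d^2 + 7*d + 12) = d*(d - 4)*(d - 3)*(d + 4)*(d + 3)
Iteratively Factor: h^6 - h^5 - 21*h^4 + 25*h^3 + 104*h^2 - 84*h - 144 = (h - 2)*(h^5 + h^4 - 19*h^3 - 13*h^2 + 78*h + 72) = (h - 2)*(h + 1)*(h^4 - 19*h^2 + 6*h + 72) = (h - 2)*(h + 1)*(h + 4)*(h^3 - 4*h^2 - 3*h + 18) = (h - 3)*(h - 2)*(h + 1)*(h + 4)*(h^2 - h - 6) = (h - 3)*(h - 2)*(h + 1)*(h + 2)*(h + 4)*(h - 3)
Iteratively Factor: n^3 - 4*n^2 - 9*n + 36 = (n + 3)*(n^2 - 7*n + 12) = (n - 3)*(n + 3)*(n - 4)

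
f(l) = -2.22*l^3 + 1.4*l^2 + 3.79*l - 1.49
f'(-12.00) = -988.85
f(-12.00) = 3990.79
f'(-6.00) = -252.77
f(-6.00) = 505.69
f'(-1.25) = -10.12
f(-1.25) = 0.30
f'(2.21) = -22.55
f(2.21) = -10.24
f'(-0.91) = -4.27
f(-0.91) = -2.11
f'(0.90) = 0.92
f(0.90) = 1.44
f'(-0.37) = 1.84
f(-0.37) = -2.59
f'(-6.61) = -305.71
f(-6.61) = 675.77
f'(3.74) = -78.90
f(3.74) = -83.87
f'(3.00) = -47.75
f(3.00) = -37.46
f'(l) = -6.66*l^2 + 2.8*l + 3.79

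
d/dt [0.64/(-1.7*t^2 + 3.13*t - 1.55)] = (2.176*t - 2.0032)/(1.7*t^2 - 3.13*t + 1.55)^2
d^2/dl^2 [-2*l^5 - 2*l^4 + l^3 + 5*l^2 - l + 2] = -40*l^3 - 24*l^2 + 6*l + 10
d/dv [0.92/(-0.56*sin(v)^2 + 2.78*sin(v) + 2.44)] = (1.0304*sin(v) - 2.5576)*cos(v)/(-0.56*sin(v)^2 + 2.78*sin(v) + 2.44)^2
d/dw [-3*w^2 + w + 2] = 1 - 6*w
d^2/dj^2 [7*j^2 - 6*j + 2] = 14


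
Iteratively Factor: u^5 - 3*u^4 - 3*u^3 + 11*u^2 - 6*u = (u - 3)*(u^4 - 3*u^2 + 2*u) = (u - 3)*(u - 1)*(u^3 + u^2 - 2*u) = u*(u - 3)*(u - 1)*(u^2 + u - 2) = u*(u - 3)*(u - 1)*(u + 2)*(u - 1)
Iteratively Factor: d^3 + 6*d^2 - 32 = (d + 4)*(d^2 + 2*d - 8) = (d + 4)^2*(d - 2)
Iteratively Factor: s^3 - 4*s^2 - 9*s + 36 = (s + 3)*(s^2 - 7*s + 12) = (s - 4)*(s + 3)*(s - 3)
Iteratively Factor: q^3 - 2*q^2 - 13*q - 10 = (q + 1)*(q^2 - 3*q - 10) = (q - 5)*(q + 1)*(q + 2)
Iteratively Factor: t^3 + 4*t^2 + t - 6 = (t - 1)*(t^2 + 5*t + 6) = (t - 1)*(t + 2)*(t + 3)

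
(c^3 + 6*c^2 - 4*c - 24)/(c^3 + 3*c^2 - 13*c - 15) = (c^3 + 6*c^2 - 4*c - 24)/(c^3 + 3*c^2 - 13*c - 15)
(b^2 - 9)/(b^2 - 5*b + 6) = (b + 3)/(b - 2)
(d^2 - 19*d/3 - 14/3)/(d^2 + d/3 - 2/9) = 3*(d - 7)/(3*d - 1)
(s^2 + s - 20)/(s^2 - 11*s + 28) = (s + 5)/(s - 7)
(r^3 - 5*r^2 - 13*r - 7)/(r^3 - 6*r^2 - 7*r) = (r + 1)/r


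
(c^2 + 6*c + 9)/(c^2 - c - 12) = (c + 3)/(c - 4)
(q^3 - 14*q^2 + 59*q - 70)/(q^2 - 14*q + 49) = (q^2 - 7*q + 10)/(q - 7)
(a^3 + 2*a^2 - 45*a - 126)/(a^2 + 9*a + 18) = a - 7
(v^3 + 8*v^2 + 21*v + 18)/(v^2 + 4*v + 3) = (v^2 + 5*v + 6)/(v + 1)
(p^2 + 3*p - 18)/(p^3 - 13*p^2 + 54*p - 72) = (p + 6)/(p^2 - 10*p + 24)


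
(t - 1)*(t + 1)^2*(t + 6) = t^4 + 7*t^3 + 5*t^2 - 7*t - 6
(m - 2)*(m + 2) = m^2 - 4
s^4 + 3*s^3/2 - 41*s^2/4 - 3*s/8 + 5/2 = (s - 5/2)*(s - 1/2)*(s + 1/2)*(s + 4)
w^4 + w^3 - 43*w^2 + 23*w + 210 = (w - 5)*(w - 3)*(w + 2)*(w + 7)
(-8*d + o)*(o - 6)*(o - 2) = -8*d*o^2 + 64*d*o - 96*d + o^3 - 8*o^2 + 12*o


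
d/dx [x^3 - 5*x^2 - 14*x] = 3*x^2 - 10*x - 14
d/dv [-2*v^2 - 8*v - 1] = -4*v - 8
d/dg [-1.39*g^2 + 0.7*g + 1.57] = 0.7 - 2.78*g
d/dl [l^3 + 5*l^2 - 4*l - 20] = 3*l^2 + 10*l - 4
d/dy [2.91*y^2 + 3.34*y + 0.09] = 5.82*y + 3.34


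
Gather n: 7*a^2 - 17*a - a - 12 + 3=7*a^2 - 18*a - 9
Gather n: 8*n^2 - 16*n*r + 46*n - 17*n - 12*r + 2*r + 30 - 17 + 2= 8*n^2 + n*(29 - 16*r) - 10*r + 15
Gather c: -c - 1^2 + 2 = 1 - c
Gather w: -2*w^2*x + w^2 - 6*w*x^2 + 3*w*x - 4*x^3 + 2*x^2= w^2*(1 - 2*x) + w*(-6*x^2 + 3*x) - 4*x^3 + 2*x^2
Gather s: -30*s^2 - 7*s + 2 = -30*s^2 - 7*s + 2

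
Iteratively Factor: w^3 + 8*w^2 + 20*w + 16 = (w + 2)*(w^2 + 6*w + 8) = (w + 2)*(w + 4)*(w + 2)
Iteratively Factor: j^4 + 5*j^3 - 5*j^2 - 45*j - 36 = (j + 1)*(j^3 + 4*j^2 - 9*j - 36) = (j + 1)*(j + 3)*(j^2 + j - 12) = (j + 1)*(j + 3)*(j + 4)*(j - 3)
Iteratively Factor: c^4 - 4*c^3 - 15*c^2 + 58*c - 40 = (c - 5)*(c^3 + c^2 - 10*c + 8) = (c - 5)*(c - 1)*(c^2 + 2*c - 8) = (c - 5)*(c - 2)*(c - 1)*(c + 4)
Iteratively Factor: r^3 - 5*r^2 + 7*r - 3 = (r - 1)*(r^2 - 4*r + 3) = (r - 1)^2*(r - 3)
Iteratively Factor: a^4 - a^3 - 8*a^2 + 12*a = (a + 3)*(a^3 - 4*a^2 + 4*a) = a*(a + 3)*(a^2 - 4*a + 4) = a*(a - 2)*(a + 3)*(a - 2)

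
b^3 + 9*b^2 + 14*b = b*(b + 2)*(b + 7)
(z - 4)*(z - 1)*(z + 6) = z^3 + z^2 - 26*z + 24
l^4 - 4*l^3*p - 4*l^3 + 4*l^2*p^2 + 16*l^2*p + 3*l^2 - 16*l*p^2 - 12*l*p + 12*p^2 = (l - 3)*(l - 1)*(l - 2*p)^2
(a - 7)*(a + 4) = a^2 - 3*a - 28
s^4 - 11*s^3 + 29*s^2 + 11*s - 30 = (s - 6)*(s - 5)*(s - 1)*(s + 1)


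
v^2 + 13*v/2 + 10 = (v + 5/2)*(v + 4)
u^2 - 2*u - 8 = (u - 4)*(u + 2)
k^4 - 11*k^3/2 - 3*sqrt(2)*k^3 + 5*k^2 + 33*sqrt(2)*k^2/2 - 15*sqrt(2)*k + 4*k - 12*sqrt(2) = (k - 4)*(k - 2)*(k + 1/2)*(k - 3*sqrt(2))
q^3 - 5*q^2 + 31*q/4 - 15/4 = (q - 5/2)*(q - 3/2)*(q - 1)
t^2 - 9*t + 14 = (t - 7)*(t - 2)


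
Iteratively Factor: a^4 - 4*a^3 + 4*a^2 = (a - 2)*(a^3 - 2*a^2) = a*(a - 2)*(a^2 - 2*a) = a^2*(a - 2)*(a - 2)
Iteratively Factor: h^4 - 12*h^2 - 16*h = (h - 4)*(h^3 + 4*h^2 + 4*h) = (h - 4)*(h + 2)*(h^2 + 2*h) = h*(h - 4)*(h + 2)*(h + 2)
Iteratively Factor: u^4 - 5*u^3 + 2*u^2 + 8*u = (u - 4)*(u^3 - u^2 - 2*u) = (u - 4)*(u - 2)*(u^2 + u) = (u - 4)*(u - 2)*(u + 1)*(u)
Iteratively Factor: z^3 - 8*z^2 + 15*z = (z - 5)*(z^2 - 3*z) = (z - 5)*(z - 3)*(z)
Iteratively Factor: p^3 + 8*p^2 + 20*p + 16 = (p + 2)*(p^2 + 6*p + 8) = (p + 2)*(p + 4)*(p + 2)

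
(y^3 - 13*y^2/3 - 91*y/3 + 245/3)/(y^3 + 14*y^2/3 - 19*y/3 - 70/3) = (y - 7)/(y + 2)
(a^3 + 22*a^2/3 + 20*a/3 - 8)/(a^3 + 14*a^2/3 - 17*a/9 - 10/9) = 3*(a^2 + 8*a + 12)/(3*a^2 + 16*a + 5)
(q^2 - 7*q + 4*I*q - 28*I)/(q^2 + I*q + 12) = (q - 7)/(q - 3*I)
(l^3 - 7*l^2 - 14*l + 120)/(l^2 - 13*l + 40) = (l^2 - 2*l - 24)/(l - 8)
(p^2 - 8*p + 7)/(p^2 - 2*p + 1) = (p - 7)/(p - 1)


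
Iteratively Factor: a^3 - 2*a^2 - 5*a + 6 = (a - 3)*(a^2 + a - 2) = (a - 3)*(a - 1)*(a + 2)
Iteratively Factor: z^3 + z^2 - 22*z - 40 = (z + 2)*(z^2 - z - 20) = (z - 5)*(z + 2)*(z + 4)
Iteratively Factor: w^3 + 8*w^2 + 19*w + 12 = (w + 3)*(w^2 + 5*w + 4) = (w + 3)*(w + 4)*(w + 1)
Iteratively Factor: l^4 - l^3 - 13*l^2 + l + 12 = (l + 3)*(l^3 - 4*l^2 - l + 4) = (l - 1)*(l + 3)*(l^2 - 3*l - 4) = (l - 4)*(l - 1)*(l + 3)*(l + 1)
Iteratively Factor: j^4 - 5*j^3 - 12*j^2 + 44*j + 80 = (j + 2)*(j^3 - 7*j^2 + 2*j + 40) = (j - 4)*(j + 2)*(j^2 - 3*j - 10) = (j - 5)*(j - 4)*(j + 2)*(j + 2)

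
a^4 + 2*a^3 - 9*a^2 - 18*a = a*(a - 3)*(a + 2)*(a + 3)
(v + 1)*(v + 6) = v^2 + 7*v + 6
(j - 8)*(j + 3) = j^2 - 5*j - 24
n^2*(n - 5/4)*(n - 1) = n^4 - 9*n^3/4 + 5*n^2/4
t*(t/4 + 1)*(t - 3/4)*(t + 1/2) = t^4/4 + 15*t^3/16 - 11*t^2/32 - 3*t/8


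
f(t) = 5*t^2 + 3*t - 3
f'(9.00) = 93.00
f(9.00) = 429.00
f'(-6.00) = -57.00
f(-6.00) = 159.00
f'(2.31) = 26.10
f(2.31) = 30.61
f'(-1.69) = -13.90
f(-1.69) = 6.21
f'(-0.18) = 1.20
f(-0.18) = -3.38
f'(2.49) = 27.90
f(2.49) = 35.47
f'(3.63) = 39.30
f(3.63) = 73.77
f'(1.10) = 14.00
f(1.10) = 6.35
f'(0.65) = 9.50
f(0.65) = 1.06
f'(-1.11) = -8.10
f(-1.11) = -0.17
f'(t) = 10*t + 3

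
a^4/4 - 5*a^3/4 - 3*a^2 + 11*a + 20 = (a/2 + 1)^2*(a - 5)*(a - 4)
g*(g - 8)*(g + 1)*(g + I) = g^4 - 7*g^3 + I*g^3 - 8*g^2 - 7*I*g^2 - 8*I*g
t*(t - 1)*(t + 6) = t^3 + 5*t^2 - 6*t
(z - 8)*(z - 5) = z^2 - 13*z + 40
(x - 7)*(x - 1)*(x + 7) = x^3 - x^2 - 49*x + 49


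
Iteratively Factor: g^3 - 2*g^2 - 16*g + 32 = (g - 2)*(g^2 - 16) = (g - 2)*(g + 4)*(g - 4)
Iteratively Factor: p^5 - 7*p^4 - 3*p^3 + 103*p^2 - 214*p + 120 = (p - 3)*(p^4 - 4*p^3 - 15*p^2 + 58*p - 40) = (p - 3)*(p - 1)*(p^3 - 3*p^2 - 18*p + 40) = (p - 5)*(p - 3)*(p - 1)*(p^2 + 2*p - 8) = (p - 5)*(p - 3)*(p - 1)*(p + 4)*(p - 2)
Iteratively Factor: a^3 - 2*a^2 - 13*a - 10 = (a + 2)*(a^2 - 4*a - 5) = (a - 5)*(a + 2)*(a + 1)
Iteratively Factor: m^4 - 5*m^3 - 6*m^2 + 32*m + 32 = (m - 4)*(m^3 - m^2 - 10*m - 8) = (m - 4)*(m + 2)*(m^2 - 3*m - 4) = (m - 4)*(m + 1)*(m + 2)*(m - 4)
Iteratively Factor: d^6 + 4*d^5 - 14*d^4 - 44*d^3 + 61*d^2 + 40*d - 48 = (d - 3)*(d^5 + 7*d^4 + 7*d^3 - 23*d^2 - 8*d + 16) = (d - 3)*(d - 1)*(d^4 + 8*d^3 + 15*d^2 - 8*d - 16) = (d - 3)*(d - 1)*(d + 4)*(d^3 + 4*d^2 - d - 4) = (d - 3)*(d - 1)^2*(d + 4)*(d^2 + 5*d + 4) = (d - 3)*(d - 1)^2*(d + 1)*(d + 4)*(d + 4)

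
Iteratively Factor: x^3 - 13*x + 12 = (x - 3)*(x^2 + 3*x - 4) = (x - 3)*(x + 4)*(x - 1)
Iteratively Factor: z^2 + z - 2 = (z + 2)*(z - 1)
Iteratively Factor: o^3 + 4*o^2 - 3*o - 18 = (o + 3)*(o^2 + o - 6) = (o + 3)^2*(o - 2)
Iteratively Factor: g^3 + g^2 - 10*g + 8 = (g - 1)*(g^2 + 2*g - 8) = (g - 1)*(g + 4)*(g - 2)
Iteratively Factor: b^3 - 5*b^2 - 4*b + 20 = (b - 5)*(b^2 - 4) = (b - 5)*(b + 2)*(b - 2)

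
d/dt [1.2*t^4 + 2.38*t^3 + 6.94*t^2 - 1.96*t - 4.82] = 4.8*t^3 + 7.14*t^2 + 13.88*t - 1.96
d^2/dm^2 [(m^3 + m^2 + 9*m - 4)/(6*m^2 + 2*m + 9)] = 2*(262*m^3 - 540*m^2 - 1359*m + 119)/(216*m^6 + 216*m^5 + 1044*m^4 + 656*m^3 + 1566*m^2 + 486*m + 729)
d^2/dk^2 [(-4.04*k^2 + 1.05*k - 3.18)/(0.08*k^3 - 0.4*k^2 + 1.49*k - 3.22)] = (-0.0517119999999999*k^6 + 0.0403199999999995*k^5 + 2.443584*k^4 - 17.671696*k^3 + 29.139744*k^2 - 1.65772799999999*k - 79.629448)/(0.000512*k^9 - 0.00768*k^8 + 0.067008*k^7 - 0.411904*k^6 + 1.866264*k^5 - 6.512664*k^4 + 17.311085*k^3 - 33.888246*k^2 + 46.346748*k - 33.386248)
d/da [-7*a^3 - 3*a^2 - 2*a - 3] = -21*a^2 - 6*a - 2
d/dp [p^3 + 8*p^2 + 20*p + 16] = 3*p^2 + 16*p + 20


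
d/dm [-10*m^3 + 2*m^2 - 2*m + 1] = -30*m^2 + 4*m - 2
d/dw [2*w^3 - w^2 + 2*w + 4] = 6*w^2 - 2*w + 2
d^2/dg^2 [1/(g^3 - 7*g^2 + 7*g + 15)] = 2*((7 - 3*g)*(g^3 - 7*g^2 + 7*g + 15) + (3*g^2 - 14*g + 7)^2)/(g^3 - 7*g^2 + 7*g + 15)^3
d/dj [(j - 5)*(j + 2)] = 2*j - 3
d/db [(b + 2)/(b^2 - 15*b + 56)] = (b^2 - 15*b - (b + 2)*(2*b - 15) + 56)/(b^2 - 15*b + 56)^2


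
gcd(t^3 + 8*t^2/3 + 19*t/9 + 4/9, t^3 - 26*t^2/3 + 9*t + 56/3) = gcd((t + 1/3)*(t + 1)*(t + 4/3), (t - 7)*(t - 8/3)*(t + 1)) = t + 1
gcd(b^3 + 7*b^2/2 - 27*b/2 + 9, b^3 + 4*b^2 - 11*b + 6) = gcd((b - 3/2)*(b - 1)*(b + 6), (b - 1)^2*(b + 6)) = b^2 + 5*b - 6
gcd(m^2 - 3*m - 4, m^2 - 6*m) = 1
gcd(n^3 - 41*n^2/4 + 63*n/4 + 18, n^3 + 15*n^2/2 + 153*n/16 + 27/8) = n + 3/4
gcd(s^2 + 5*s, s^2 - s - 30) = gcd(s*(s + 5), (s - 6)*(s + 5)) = s + 5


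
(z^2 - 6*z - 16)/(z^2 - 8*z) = (z + 2)/z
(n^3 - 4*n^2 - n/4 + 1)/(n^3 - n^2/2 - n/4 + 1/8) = 2*(n - 4)/(2*n - 1)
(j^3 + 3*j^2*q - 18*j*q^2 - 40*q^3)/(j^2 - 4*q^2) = (-j^2 - j*q + 20*q^2)/(-j + 2*q)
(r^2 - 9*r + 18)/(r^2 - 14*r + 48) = (r - 3)/(r - 8)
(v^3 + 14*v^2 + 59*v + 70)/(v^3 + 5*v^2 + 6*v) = (v^2 + 12*v + 35)/(v*(v + 3))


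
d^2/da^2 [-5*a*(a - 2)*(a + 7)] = -30*a - 50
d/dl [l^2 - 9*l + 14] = 2*l - 9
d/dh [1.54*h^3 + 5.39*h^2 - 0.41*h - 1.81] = 4.62*h^2 + 10.78*h - 0.41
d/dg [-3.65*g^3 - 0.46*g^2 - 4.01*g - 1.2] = -10.95*g^2 - 0.92*g - 4.01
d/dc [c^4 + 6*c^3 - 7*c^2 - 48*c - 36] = 4*c^3 + 18*c^2 - 14*c - 48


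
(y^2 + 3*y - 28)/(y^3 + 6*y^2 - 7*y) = (y - 4)/(y*(y - 1))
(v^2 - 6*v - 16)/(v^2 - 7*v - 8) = (v + 2)/(v + 1)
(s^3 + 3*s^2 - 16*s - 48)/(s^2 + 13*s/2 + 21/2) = 2*(s^2 - 16)/(2*s + 7)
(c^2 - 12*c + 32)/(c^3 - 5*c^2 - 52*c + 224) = 1/(c + 7)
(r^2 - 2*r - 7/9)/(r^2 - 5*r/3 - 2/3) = (r - 7/3)/(r - 2)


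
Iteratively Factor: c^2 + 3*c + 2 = (c + 2)*(c + 1)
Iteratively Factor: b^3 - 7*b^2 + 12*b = (b - 3)*(b^2 - 4*b) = (b - 4)*(b - 3)*(b)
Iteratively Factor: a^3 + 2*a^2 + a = (a + 1)*(a^2 + a) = (a + 1)^2*(a)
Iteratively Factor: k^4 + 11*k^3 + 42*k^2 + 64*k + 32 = (k + 1)*(k^3 + 10*k^2 + 32*k + 32) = (k + 1)*(k + 4)*(k^2 + 6*k + 8) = (k + 1)*(k + 4)^2*(k + 2)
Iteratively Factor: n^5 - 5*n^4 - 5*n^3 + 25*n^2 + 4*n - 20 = (n + 2)*(n^4 - 7*n^3 + 9*n^2 + 7*n - 10) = (n - 5)*(n + 2)*(n^3 - 2*n^2 - n + 2) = (n - 5)*(n - 2)*(n + 2)*(n^2 - 1) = (n - 5)*(n - 2)*(n - 1)*(n + 2)*(n + 1)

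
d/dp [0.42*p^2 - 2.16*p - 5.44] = 0.84*p - 2.16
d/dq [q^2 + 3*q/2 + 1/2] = 2*q + 3/2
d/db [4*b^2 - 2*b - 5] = 8*b - 2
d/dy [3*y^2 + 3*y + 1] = 6*y + 3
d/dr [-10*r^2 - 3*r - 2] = -20*r - 3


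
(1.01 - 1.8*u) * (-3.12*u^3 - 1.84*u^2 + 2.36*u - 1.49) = 5.616*u^4 + 0.1608*u^3 - 6.1064*u^2 + 5.0656*u - 1.5049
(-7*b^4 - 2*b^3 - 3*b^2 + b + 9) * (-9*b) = 63*b^5 + 18*b^4 + 27*b^3 - 9*b^2 - 81*b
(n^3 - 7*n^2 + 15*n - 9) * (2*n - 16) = 2*n^4 - 30*n^3 + 142*n^2 - 258*n + 144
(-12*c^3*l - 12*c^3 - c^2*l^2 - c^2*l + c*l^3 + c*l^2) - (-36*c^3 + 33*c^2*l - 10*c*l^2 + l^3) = -12*c^3*l + 24*c^3 - c^2*l^2 - 34*c^2*l + c*l^3 + 11*c*l^2 - l^3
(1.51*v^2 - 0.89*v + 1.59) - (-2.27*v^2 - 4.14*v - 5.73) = 3.78*v^2 + 3.25*v + 7.32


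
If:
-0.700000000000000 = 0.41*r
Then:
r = -1.71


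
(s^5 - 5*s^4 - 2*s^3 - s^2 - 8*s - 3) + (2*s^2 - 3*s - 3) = s^5 - 5*s^4 - 2*s^3 + s^2 - 11*s - 6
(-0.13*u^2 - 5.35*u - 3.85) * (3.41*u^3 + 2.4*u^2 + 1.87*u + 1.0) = -0.4433*u^5 - 18.5555*u^4 - 26.2116*u^3 - 19.3745*u^2 - 12.5495*u - 3.85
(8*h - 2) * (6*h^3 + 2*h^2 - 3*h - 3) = 48*h^4 + 4*h^3 - 28*h^2 - 18*h + 6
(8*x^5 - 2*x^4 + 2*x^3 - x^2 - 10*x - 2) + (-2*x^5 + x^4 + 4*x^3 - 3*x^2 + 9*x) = 6*x^5 - x^4 + 6*x^3 - 4*x^2 - x - 2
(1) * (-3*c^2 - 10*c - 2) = -3*c^2 - 10*c - 2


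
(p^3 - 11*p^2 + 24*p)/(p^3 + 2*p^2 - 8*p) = (p^2 - 11*p + 24)/(p^2 + 2*p - 8)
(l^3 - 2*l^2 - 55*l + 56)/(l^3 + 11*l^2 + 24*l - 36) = (l^2 - l - 56)/(l^2 + 12*l + 36)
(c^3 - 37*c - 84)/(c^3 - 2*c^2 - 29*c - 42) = (c + 4)/(c + 2)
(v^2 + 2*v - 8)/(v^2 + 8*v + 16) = (v - 2)/(v + 4)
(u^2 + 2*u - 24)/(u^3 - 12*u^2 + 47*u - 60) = (u + 6)/(u^2 - 8*u + 15)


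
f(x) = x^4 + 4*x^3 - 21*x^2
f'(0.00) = 0.00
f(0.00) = 0.00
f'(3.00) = 90.00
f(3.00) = 0.00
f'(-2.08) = 103.28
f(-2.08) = -108.13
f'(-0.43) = 19.96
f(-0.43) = -4.17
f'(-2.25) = 109.69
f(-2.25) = -126.25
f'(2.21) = 8.96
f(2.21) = -35.54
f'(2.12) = 3.01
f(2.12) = -36.07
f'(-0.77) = 37.63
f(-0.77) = -13.93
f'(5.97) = 1028.06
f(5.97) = 1372.92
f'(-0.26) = 11.66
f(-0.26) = -1.49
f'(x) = 4*x^3 + 12*x^2 - 42*x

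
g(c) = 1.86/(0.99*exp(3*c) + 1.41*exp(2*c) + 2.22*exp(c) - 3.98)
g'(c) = 1.86*(-2.97*exp(3*c) - 2.82*exp(2*c) - 2.22*exp(c))/(0.99*exp(3*c) + 1.41*exp(2*c) + 2.22*exp(c) - 3.98)^2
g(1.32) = 0.02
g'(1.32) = -0.07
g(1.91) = 0.00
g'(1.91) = -0.01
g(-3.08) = -0.48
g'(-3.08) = -0.01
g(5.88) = 0.00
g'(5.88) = -0.00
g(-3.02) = -0.48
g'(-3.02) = -0.01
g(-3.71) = -0.47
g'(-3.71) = -0.01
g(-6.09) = -0.47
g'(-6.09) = -0.00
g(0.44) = 0.28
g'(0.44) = -0.92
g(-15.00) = -0.47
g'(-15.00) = 0.00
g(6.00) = 0.00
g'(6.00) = 0.00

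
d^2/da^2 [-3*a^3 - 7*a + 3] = -18*a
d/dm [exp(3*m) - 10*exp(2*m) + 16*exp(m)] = (3*exp(2*m) - 20*exp(m) + 16)*exp(m)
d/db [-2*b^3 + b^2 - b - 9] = -6*b^2 + 2*b - 1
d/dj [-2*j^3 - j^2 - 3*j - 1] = -6*j^2 - 2*j - 3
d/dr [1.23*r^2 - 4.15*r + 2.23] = 2.46*r - 4.15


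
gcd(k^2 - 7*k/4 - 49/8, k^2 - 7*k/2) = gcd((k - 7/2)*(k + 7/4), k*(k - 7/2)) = k - 7/2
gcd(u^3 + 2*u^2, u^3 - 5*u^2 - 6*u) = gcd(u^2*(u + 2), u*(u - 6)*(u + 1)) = u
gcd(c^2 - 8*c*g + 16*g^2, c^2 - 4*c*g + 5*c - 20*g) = c - 4*g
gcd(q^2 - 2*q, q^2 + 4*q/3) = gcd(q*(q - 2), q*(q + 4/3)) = q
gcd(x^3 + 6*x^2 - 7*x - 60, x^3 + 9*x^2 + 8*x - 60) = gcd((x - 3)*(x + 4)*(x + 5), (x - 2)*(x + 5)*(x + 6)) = x + 5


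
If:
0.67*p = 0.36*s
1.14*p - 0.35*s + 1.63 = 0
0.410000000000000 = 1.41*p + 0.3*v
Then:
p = -3.34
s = -6.21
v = 17.05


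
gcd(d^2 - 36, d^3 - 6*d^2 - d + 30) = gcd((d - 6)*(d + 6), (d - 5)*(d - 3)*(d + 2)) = 1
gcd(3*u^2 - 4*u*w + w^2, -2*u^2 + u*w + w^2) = u - w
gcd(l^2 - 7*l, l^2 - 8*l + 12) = 1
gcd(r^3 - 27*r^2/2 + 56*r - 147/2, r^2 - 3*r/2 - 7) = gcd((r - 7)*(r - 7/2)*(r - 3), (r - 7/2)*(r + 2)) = r - 7/2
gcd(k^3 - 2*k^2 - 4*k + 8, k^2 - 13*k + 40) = 1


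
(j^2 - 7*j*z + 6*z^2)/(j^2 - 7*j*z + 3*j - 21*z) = (j^2 - 7*j*z + 6*z^2)/(j^2 - 7*j*z + 3*j - 21*z)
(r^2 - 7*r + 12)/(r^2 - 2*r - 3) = (r - 4)/(r + 1)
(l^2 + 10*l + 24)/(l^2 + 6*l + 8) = (l + 6)/(l + 2)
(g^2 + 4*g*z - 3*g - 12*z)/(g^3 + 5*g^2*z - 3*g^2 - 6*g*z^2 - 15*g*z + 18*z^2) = (-g - 4*z)/(-g^2 - 5*g*z + 6*z^2)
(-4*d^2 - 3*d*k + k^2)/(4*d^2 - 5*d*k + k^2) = (-d - k)/(d - k)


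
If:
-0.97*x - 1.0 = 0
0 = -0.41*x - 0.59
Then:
No Solution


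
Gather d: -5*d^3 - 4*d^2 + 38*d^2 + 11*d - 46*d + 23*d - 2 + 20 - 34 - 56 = -5*d^3 + 34*d^2 - 12*d - 72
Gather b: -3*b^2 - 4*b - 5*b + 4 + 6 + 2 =-3*b^2 - 9*b + 12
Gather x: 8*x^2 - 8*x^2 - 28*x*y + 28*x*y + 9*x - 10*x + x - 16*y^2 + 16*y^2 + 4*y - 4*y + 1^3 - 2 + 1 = 0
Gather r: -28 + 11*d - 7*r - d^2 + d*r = -d^2 + 11*d + r*(d - 7) - 28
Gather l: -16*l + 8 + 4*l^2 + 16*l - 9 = 4*l^2 - 1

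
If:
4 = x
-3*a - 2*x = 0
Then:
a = -8/3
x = 4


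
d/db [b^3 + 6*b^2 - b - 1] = 3*b^2 + 12*b - 1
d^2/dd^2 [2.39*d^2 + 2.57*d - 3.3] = 4.78000000000000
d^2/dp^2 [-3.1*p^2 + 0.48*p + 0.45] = -6.20000000000000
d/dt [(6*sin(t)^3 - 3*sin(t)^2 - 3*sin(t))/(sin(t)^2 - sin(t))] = 6*cos(t)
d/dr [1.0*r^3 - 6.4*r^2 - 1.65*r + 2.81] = 3.0*r^2 - 12.8*r - 1.65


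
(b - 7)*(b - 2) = b^2 - 9*b + 14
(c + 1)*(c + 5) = c^2 + 6*c + 5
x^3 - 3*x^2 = x^2*(x - 3)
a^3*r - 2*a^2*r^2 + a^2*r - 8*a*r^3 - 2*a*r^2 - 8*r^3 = (a - 4*r)*(a + 2*r)*(a*r + r)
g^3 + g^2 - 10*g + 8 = (g - 2)*(g - 1)*(g + 4)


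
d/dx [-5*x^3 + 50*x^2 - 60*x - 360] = -15*x^2 + 100*x - 60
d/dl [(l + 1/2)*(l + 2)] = 2*l + 5/2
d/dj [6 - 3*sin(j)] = -3*cos(j)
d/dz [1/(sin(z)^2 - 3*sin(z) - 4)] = (3 - 2*sin(z))*cos(z)/((sin(z) - 4)^2*(sin(z) + 1)^2)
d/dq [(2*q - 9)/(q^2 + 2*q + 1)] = 2*(10 - q)/(q^3 + 3*q^2 + 3*q + 1)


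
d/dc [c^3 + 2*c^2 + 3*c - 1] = 3*c^2 + 4*c + 3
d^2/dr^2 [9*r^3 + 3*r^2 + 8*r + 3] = 54*r + 6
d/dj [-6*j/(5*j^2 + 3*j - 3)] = 6*(5*j^2 + 3)/(25*j^4 + 30*j^3 - 21*j^2 - 18*j + 9)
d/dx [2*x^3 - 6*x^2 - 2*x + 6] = 6*x^2 - 12*x - 2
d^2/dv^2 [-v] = 0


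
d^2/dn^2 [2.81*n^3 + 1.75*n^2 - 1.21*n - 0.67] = 16.86*n + 3.5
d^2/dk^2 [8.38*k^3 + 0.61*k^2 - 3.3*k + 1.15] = 50.28*k + 1.22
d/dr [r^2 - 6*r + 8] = 2*r - 6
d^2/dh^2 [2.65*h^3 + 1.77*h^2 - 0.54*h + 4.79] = 15.9*h + 3.54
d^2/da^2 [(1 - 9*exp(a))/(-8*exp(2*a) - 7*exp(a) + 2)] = (576*exp(4*a) - 760*exp(3*a) + 696*exp(2*a) + 13*exp(a) + 22)*exp(a)/(512*exp(6*a) + 1344*exp(5*a) + 792*exp(4*a) - 329*exp(3*a) - 198*exp(2*a) + 84*exp(a) - 8)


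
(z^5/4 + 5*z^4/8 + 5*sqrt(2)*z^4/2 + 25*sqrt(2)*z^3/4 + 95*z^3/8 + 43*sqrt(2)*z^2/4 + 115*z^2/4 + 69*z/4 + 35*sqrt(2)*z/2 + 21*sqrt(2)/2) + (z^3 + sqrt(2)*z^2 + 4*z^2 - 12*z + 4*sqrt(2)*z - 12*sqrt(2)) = z^5/4 + 5*z^4/8 + 5*sqrt(2)*z^4/2 + 25*sqrt(2)*z^3/4 + 103*z^3/8 + 47*sqrt(2)*z^2/4 + 131*z^2/4 + 21*z/4 + 43*sqrt(2)*z/2 - 3*sqrt(2)/2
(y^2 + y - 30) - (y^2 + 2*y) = -y - 30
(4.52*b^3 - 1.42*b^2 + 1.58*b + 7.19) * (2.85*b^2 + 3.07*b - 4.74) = 12.882*b^5 + 9.8294*b^4 - 21.2812*b^3 + 32.0729*b^2 + 14.5841*b - 34.0806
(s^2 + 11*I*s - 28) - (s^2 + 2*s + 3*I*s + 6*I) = -2*s + 8*I*s - 28 - 6*I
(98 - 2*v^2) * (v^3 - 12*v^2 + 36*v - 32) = -2*v^5 + 24*v^4 + 26*v^3 - 1112*v^2 + 3528*v - 3136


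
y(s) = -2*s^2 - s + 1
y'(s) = -4*s - 1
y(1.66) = -6.17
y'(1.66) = -7.64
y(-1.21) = -0.72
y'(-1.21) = 3.84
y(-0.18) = 1.12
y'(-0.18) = -0.28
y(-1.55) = -2.26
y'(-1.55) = 5.20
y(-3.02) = -14.22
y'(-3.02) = 11.08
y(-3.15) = -15.70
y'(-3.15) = 11.60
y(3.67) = -29.61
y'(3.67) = -15.68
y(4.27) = -39.74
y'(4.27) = -18.08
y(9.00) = -170.00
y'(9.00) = -37.00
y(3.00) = -20.00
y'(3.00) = -13.00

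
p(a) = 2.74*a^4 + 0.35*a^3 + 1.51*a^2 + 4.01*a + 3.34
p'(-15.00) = -36795.04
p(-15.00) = 137814.19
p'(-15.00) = -36795.04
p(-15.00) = 137814.19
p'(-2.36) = -141.33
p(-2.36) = 82.68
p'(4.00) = 734.33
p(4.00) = 767.38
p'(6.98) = 3803.40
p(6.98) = 6727.80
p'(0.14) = 4.48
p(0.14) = 3.93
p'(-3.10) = -321.77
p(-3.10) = 248.04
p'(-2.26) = -123.97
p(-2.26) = 69.43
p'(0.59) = 8.41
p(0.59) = 6.64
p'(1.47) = 45.53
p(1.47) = 26.40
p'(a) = 10.96*a^3 + 1.05*a^2 + 3.02*a + 4.01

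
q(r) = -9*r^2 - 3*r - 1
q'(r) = -18*r - 3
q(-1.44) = -15.34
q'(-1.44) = 22.92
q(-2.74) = -60.35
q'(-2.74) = 46.32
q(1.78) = -34.86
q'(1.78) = -35.04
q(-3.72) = -114.39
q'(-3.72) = 63.96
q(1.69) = -31.77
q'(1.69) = -33.42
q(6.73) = -428.83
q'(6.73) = -124.14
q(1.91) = -39.56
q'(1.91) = -37.38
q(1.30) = -20.11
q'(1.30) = -26.40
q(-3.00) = -73.00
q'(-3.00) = 51.00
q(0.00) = -1.00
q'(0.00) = -3.00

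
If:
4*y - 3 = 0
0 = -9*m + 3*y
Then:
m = 1/4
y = 3/4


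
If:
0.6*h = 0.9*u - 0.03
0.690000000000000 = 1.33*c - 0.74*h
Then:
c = 0.834586466165414*u + 0.490977443609023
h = 1.5*u - 0.05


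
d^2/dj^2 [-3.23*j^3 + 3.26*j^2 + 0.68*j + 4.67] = 6.52 - 19.38*j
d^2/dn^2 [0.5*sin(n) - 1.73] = -0.5*sin(n)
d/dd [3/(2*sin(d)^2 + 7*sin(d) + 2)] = -3*(4*sin(d) + 7)*cos(d)/(7*sin(d) - cos(2*d) + 3)^2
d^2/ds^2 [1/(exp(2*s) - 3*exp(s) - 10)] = ((3 - 4*exp(s))*(-exp(2*s) + 3*exp(s) + 10) - 2*(2*exp(s) - 3)^2*exp(s))*exp(s)/(-exp(2*s) + 3*exp(s) + 10)^3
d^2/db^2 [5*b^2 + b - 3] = 10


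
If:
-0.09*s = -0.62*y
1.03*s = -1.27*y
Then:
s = 0.00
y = 0.00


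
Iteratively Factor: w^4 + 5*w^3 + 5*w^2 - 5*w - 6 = (w + 1)*(w^3 + 4*w^2 + w - 6) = (w + 1)*(w + 2)*(w^2 + 2*w - 3) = (w + 1)*(w + 2)*(w + 3)*(w - 1)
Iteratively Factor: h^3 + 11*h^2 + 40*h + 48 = (h + 4)*(h^2 + 7*h + 12) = (h + 3)*(h + 4)*(h + 4)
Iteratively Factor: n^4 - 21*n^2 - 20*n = (n - 5)*(n^3 + 5*n^2 + 4*n) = (n - 5)*(n + 4)*(n^2 + n) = (n - 5)*(n + 1)*(n + 4)*(n)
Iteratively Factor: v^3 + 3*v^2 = (v + 3)*(v^2) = v*(v + 3)*(v)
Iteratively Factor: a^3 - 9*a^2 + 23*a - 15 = (a - 3)*(a^2 - 6*a + 5) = (a - 5)*(a - 3)*(a - 1)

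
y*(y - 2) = y^2 - 2*y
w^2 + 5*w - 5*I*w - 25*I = (w + 5)*(w - 5*I)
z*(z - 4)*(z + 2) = z^3 - 2*z^2 - 8*z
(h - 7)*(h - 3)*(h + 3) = h^3 - 7*h^2 - 9*h + 63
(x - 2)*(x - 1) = x^2 - 3*x + 2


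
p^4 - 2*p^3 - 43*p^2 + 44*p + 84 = (p - 7)*(p - 2)*(p + 1)*(p + 6)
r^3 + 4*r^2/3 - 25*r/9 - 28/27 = (r - 4/3)*(r + 1/3)*(r + 7/3)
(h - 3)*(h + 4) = h^2 + h - 12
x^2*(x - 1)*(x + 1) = x^4 - x^2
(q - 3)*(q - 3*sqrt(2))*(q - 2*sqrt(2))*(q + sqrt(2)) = q^4 - 4*sqrt(2)*q^3 - 3*q^3 + 2*q^2 + 12*sqrt(2)*q^2 - 6*q + 12*sqrt(2)*q - 36*sqrt(2)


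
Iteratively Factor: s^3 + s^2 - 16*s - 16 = (s + 4)*(s^2 - 3*s - 4) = (s - 4)*(s + 4)*(s + 1)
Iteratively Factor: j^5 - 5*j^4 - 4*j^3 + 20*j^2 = (j - 2)*(j^4 - 3*j^3 - 10*j^2) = (j - 5)*(j - 2)*(j^3 + 2*j^2) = j*(j - 5)*(j - 2)*(j^2 + 2*j) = j*(j - 5)*(j - 2)*(j + 2)*(j)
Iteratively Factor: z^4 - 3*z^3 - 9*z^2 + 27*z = (z + 3)*(z^3 - 6*z^2 + 9*z) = (z - 3)*(z + 3)*(z^2 - 3*z) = z*(z - 3)*(z + 3)*(z - 3)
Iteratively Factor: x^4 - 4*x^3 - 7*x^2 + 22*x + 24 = (x + 1)*(x^3 - 5*x^2 - 2*x + 24) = (x + 1)*(x + 2)*(x^2 - 7*x + 12) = (x - 3)*(x + 1)*(x + 2)*(x - 4)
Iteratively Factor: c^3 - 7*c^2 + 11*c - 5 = (c - 5)*(c^2 - 2*c + 1) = (c - 5)*(c - 1)*(c - 1)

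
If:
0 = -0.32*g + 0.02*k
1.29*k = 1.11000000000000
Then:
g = 0.05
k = 0.86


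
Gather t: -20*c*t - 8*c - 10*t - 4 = -8*c + t*(-20*c - 10) - 4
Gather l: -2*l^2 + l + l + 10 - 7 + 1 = -2*l^2 + 2*l + 4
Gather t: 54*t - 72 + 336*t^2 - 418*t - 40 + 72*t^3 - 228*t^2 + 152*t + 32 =72*t^3 + 108*t^2 - 212*t - 80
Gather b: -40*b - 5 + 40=35 - 40*b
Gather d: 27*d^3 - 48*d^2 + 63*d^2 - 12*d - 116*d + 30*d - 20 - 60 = 27*d^3 + 15*d^2 - 98*d - 80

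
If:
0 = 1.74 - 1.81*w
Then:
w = 0.96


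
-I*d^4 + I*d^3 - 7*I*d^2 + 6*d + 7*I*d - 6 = (d - 3*I)*(d + I)*(d + 2*I)*(-I*d + I)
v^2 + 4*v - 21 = (v - 3)*(v + 7)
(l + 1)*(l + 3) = l^2 + 4*l + 3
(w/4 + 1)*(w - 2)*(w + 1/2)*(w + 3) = w^4/4 + 11*w^3/8 + w^2/8 - 25*w/4 - 3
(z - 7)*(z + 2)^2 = z^3 - 3*z^2 - 24*z - 28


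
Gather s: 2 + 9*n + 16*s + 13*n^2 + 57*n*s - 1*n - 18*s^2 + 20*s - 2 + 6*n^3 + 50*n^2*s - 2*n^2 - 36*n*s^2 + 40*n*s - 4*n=6*n^3 + 11*n^2 + 4*n + s^2*(-36*n - 18) + s*(50*n^2 + 97*n + 36)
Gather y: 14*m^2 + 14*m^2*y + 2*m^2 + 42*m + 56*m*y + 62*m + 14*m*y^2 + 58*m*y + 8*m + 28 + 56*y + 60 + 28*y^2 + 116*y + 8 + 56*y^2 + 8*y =16*m^2 + 112*m + y^2*(14*m + 84) + y*(14*m^2 + 114*m + 180) + 96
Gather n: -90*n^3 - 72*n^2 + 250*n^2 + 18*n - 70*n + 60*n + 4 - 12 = -90*n^3 + 178*n^2 + 8*n - 8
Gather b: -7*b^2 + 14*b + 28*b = -7*b^2 + 42*b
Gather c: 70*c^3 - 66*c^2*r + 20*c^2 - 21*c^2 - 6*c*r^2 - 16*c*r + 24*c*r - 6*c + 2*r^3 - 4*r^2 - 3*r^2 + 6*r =70*c^3 + c^2*(-66*r - 1) + c*(-6*r^2 + 8*r - 6) + 2*r^3 - 7*r^2 + 6*r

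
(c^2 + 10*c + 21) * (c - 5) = c^3 + 5*c^2 - 29*c - 105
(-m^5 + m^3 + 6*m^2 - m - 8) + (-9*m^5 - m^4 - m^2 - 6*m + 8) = -10*m^5 - m^4 + m^3 + 5*m^2 - 7*m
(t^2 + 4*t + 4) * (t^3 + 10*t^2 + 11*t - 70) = t^5 + 14*t^4 + 55*t^3 + 14*t^2 - 236*t - 280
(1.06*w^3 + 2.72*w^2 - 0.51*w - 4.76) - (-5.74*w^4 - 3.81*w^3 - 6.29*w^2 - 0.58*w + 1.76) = 5.74*w^4 + 4.87*w^3 + 9.01*w^2 + 0.07*w - 6.52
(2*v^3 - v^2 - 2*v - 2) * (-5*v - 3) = -10*v^4 - v^3 + 13*v^2 + 16*v + 6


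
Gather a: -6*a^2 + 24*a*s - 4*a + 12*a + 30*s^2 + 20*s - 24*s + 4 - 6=-6*a^2 + a*(24*s + 8) + 30*s^2 - 4*s - 2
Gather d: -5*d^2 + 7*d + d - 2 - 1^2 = -5*d^2 + 8*d - 3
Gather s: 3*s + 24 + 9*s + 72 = 12*s + 96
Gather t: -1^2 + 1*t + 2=t + 1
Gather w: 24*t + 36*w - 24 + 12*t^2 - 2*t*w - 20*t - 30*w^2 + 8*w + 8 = 12*t^2 + 4*t - 30*w^2 + w*(44 - 2*t) - 16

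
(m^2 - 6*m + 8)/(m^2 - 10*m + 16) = (m - 4)/(m - 8)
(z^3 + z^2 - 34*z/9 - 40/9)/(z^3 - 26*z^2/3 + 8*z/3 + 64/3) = (z + 5/3)/(z - 8)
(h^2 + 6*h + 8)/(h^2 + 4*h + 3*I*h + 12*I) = (h + 2)/(h + 3*I)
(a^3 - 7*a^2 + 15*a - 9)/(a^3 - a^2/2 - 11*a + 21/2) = 2*(a - 3)/(2*a + 7)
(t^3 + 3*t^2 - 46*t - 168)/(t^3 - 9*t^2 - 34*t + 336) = (t + 4)/(t - 8)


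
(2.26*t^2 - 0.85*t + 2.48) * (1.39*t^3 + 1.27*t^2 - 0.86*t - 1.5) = 3.1414*t^5 + 1.6887*t^4 + 0.4241*t^3 + 0.4906*t^2 - 0.8578*t - 3.72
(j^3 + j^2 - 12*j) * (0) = 0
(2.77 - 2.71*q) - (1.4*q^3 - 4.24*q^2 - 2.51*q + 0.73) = -1.4*q^3 + 4.24*q^2 - 0.2*q + 2.04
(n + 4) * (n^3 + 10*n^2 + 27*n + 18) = n^4 + 14*n^3 + 67*n^2 + 126*n + 72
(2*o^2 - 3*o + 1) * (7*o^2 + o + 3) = 14*o^4 - 19*o^3 + 10*o^2 - 8*o + 3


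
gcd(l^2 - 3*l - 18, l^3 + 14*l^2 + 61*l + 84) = l + 3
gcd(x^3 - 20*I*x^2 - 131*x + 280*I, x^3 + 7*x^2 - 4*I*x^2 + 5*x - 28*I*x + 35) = x - 5*I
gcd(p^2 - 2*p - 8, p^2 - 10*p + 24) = p - 4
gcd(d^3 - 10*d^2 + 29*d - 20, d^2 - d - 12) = d - 4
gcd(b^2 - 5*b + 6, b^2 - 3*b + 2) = b - 2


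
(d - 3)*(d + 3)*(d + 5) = d^3 + 5*d^2 - 9*d - 45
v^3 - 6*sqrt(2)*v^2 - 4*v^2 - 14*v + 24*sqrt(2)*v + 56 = (v - 4)*(v - 7*sqrt(2))*(v + sqrt(2))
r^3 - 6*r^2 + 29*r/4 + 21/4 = (r - 7/2)*(r - 3)*(r + 1/2)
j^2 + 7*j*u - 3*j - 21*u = (j - 3)*(j + 7*u)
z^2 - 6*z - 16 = (z - 8)*(z + 2)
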